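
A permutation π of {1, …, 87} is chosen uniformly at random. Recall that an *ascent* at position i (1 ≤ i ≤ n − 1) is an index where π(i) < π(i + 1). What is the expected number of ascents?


Write X = Σ X_I over i = 1, …, 86, with X_I the indicator of one ascent.
There are 86 indicators.
For each fixed i, the pair (π(i), π(i+1)) is a uniformly random ordered pair of distinct values from {1, …, 87}; by symmetry P[π(i) < π(i+1)] = 1/2.
By linearity: E[X] = 86 · (1/2) = (87 − 1) · (1/2) = 43 ≈ 43.000000.

E[X] = 43 = 43.000000.


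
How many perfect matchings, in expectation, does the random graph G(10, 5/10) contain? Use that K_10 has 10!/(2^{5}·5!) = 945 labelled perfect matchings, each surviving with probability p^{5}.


K_10 has 10!/(2^{5}·5!) = 945 labelled perfect matchings.
For each such perfect matching H, let X_H = 1 if all 5 edges of H are present in G. Then P[X_H = 1] = p^{5} = (1/2)^{5} = 1/32.
By linearity of expectation: E[X] = Σ_H E[X_H] = 945 · p^{5} = 945 · 1/32 = 945/32.
Numerically: E[X] ≈ 29.53.

E[X] = 945 · (1/2)^{5} = 945/32 ≈ 29.53.


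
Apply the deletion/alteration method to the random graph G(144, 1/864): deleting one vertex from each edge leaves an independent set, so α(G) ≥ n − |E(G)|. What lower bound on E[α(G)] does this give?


E[|E(G)|] = C(144, 2)·p = 10296 · (1/864) = 143/12.
E[α(G)] ≥ n − E[|E(G)|] = 144 − 143/12 = 1585/12.
Numerically: ≈ 132.083.
(This is only a lower bound; the true E[α(G)] may be larger.)

E[α(G)] ≥ 1585/12 ≈ 132.083.


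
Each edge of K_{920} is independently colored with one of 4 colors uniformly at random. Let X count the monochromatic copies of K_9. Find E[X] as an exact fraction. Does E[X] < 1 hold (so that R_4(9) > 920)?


E[X] = C(920, 9) · 4^{1 − 36} = 1251067384312182251760 · 4^{−35} = 1251067384312182251760/1180591620717411303424.
As a reduced fraction: E[X] = 78191711519511390735/73786976294838206464 ≈ 1.060.
Is E[X] < 1? NO.
Since E[X] ≥ 1, the first-moment bound is inconclusive at n = 920; it does NOT by itself certify R_4(9) > 920.

E[X] = 78191711519511390735/73786976294838206464 ≈ 1.060; E[X] ≥ 1; first-moment method inconclusive here.


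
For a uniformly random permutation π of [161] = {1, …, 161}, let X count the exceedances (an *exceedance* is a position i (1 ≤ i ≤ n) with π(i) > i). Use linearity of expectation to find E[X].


Write X = Σ_{i=1}^{161} X_i, where X_i = 1_{π(i) > i}.
For each fixed i, π(i) is uniform over {1, …, 161} (marginal of a uniform permutation), so P[π(i) > i] = (n − i)/n. Summing: Σ_{i=1}^{161} (n − i)/n = (0 + 1 + … + 160)/161 = 161(161 − 1)/(2·161) = (161 − 1)/2.
Hence E[X] = Σ_{i=1}^{161} (161 − i)/161 = 80 ≈ 80.0000.

E[X] = 80 = 80.0000.


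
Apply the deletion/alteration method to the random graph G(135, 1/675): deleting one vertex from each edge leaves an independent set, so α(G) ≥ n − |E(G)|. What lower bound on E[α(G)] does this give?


E[|E(G)|] = C(135, 2)·p = 9045 · (1/675) = 67/5.
E[α(G)] ≥ n − E[|E(G)|] = 135 − 67/5 = 608/5.
Numerically: ≈ 121.600.
(This is only a lower bound; the true E[α(G)] may be larger.)

E[α(G)] ≥ 608/5 ≈ 121.600.


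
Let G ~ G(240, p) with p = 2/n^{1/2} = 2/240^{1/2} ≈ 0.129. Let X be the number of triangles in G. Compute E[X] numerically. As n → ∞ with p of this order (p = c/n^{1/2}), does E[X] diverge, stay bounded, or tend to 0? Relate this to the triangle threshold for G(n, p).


Number of potential triangles: C(240, 3) = 2275280.
Each occurs with probability p³ ≈ (0.129)³ ≈ 2.15166e-03.
By linearity: E[X] = C(240, 3)·p³ ≈ 2275280 · 2.15166e-03 ≈ 4895.623.
Since α = 1/2 < 1, p = c/n^{1/2} ≫ 1/n is above the triangle threshold p ~ 1/n. Asymptotically E[X] ~ (c³/6)·n^{3(1−α)} = (2³/6)·n^{1.5} → ∞; triangles are abundant w.h.p.

E[X] ≈ 4895.623; in regime p = Θ(1/n^{1/2}) E[X] diverges (above the triangle threshold p ~ 1/n).


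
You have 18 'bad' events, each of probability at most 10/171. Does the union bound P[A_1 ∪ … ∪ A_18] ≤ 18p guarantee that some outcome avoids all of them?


Union bound: P[∪_{i=1}^{18} A_i] ≤ Σ_i P[A_i] ≤ 18·p = 18·(10/171) = 20/19.
Numerically: 20/19 ≈ 1.0526316.
Is 20/19 < 1? NO.
Since the bound 20/19 is ≥ 1, the union bound is uninformative here; it does NOT by itself certify existence.

18·p = 20/19 ≈ 1.0526316; existence NOT certified by the union bound.


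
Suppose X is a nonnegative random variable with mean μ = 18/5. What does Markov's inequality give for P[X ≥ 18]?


μ = E[X] = 18/5, a = 18.
Markov: P[X ≥ 18] ≤ μ/a = (18/5)/18 = 1/5.
Numerically: ≈ 0.20000.
(Since a = 18 > μ = 3.60000, the bound 1/5 is < 1 and informative.)

P[X ≥ 18] ≤ 1/5 ≈ 0.20000.


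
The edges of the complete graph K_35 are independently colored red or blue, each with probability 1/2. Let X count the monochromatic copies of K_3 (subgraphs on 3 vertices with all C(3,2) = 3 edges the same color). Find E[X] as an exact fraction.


Let X = Σ_S X_S over the C(35, 3) = 6545 subsets S of size 3, where X_S = 1 if the K_3 on S is monochromatic.
For a fixed S, the K_3 on S has C(3, 2) = 3 edges. P[all 3 edges red] = (1/2)^3, and likewise for blue, so P[monochromatic] = 2·(1/2)^3 = 2^{1 − 3} = 1/4.
By linearity: E[X] = C(35, 3) · 2^{1 − 3} = 6545 · 1/4 = 6545/4.
Numerically: E[X] ≈ 1636.250.

E[X] = C(35,3)·2^(1−C(3,2)) = 6545/4 ≈ 1636.250.


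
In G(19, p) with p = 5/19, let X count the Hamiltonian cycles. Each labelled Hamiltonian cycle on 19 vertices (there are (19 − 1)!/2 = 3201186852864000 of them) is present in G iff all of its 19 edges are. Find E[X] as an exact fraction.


K_19 has (19 − 1)!/2 = 3201186852864000 labelled Hamiltonian cycles.
For each such Hamiltonian cycle H, let X_H = 1 if all 19 edges of H are present in G. Then P[X_H = 1] = p^{19} = (5/19)^{19} = 19073486328125/1978419655660313589123979.
By linearity: E[X] = Σ_H E[X_H] = 3201186852864000 · p^{19} = 3201186852864000 · 19073486328125/1978419655660313589123979 = 61057793671875000000000000000/1978419655660313589123979.
Numerically: E[X] ≈ 3.09e+04.

E[X] = 3201186852864000 · (5/19)^{19} = 61057793671875000000000000000/1978419655660313589123979 ≈ 3.09e+04.


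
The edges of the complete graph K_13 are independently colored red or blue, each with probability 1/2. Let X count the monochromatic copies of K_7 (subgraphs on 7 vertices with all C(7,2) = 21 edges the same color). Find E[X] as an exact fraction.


Let X = Σ_S X_S over the C(13, 7) = 1716 subsets S of size 7, where X_S = 1 if the K_7 on S is monochromatic.
For a fixed S, the K_7 on S has C(7, 2) = 21 edges. P[all 21 edges red] = (1/2)^21, and likewise for blue, so P[monochromatic] = 2·(1/2)^21 = 2^{1 − 21} = 1/1048576.
By linearity of expectation: E[X] = C(13, 7) · 2^{1 − 21} = 1716 · 1/1048576 = 429/262144.
Numerically: E[X] ≈ 0.002.

E[X] = C(13,7)·2^(1−C(7,2)) = 429/262144 ≈ 0.002.


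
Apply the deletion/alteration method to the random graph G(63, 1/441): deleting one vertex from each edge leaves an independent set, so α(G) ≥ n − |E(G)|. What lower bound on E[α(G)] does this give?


E[|E(G)|] = C(63, 2)·p = 1953 · (1/441) = 31/7.
E[α(G)] ≥ n − E[|E(G)|] = 63 − 31/7 = 410/7.
Numerically: ≈ 58.57143.
(This is only a lower bound; the true E[α(G)] may be larger.)

E[α(G)] ≥ 410/7 ≈ 58.57143.


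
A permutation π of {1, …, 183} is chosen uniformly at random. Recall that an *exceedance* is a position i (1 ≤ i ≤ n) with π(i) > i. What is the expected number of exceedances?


Write X = Σ_{i=1}^{183} X_i, where X_i = 1_{π(i) > i}.
For each fixed i, π(i) is uniform over {1, …, 183} (marginal of a uniform permutation), so P[π(i) > i] = (n − i)/n. Summing: Σ_{i=1}^{183} (n − i)/n = (0 + 1 + … + 182)/183 = 183(183 − 1)/(2·183) = (183 − 1)/2.
Hence E[X] = Σ_{i=1}^{183} (183 − i)/183 = 91 ≈ 91.000000.

E[X] = 91 = 91.000000.


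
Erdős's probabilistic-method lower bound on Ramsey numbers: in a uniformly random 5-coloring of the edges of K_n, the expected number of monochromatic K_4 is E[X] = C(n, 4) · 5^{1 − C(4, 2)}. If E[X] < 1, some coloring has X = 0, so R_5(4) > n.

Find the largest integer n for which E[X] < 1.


We need C(n, 4) · 5^{1 − 6} < 1, i.e. C(n, 4) < 5^{6 − 1} = 3125.
Check values of n near the boundary:
  n = 17: C(17, 4) = 2380; 2380 < 3125? YES
  n = 18: C(18, 4) = 3060; 3060 < 3125? YES
  n = 19: C(19, 4) = 3876; 3876 < 3125? NO
  n = 20: C(20, 4) = 4845; 4845 < 3125? NO
The largest n with C(n, 4) < 3125 is n = 18 (where E[X] = 612/625 ≈ 0.9792). Hence R_5(4) > 18, i.e. R_5(4) ≥ 19.

Largest n = 18; hence R_5(4) > 18.


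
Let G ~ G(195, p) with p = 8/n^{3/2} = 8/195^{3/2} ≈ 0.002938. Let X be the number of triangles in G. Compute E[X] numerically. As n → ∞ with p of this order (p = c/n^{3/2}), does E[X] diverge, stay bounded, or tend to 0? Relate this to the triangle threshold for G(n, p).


Number of potential triangles: C(195, 3) = 1216865.
Each occurs with probability p³ ≈ (0.002938)³ ≈ 2.535795e-08.
By linearity: E[X] = C(195, 3)·p³ ≈ 1216865 · 2.535795e-08 ≈ 0.0309.
Since α = 3/2 > 1, p = c/n^{3/2} = o(1/n) is below the triangle threshold p ~ 1/n. Asymptotically E[X] ~ (c³/6)·n^{3(1−α)} = (8³/6)·n^{-1.5} → 0, so by Markov's inequality G has no triangles w.h.p.

E[X] ≈ 0.0309; in regime p = Θ(1/n^{3/2}) E[X] tends to 0 (below the triangle threshold p ~ 1/n).


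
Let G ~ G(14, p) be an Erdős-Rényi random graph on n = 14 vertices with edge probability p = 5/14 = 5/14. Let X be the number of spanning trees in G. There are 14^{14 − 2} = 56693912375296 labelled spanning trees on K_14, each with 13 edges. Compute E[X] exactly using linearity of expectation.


K_14 has 14^{14 − 2} = 56693912375296 labelled spanning trees.
For each such spanning tree H, let X_H = 1 if all 13 edges of H are present in G. Then P[X_H = 1] = p^{13} = (5/14)^{13} = 1220703125/793714773254144.
By linearity: E[X] = Σ_H E[X_H] = 56693912375296 · p^{13} = 56693912375296 · 1220703125/793714773254144 = 1220703125/14.
Numerically: E[X] ≈ 8.72e+07.

E[X] = 56693912375296 · (5/14)^{13} = 1220703125/14 ≈ 8.72e+07.


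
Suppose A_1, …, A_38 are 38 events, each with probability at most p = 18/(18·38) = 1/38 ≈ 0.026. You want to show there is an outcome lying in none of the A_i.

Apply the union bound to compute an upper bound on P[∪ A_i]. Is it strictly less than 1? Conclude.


Union bound: P[∪_{i=1}^{38} A_i] ≤ Σ_i P[A_i] ≤ 38·p = 38·(1/38) = 1.
Numerically: 1 ≈ 1.000.
Is 1 < 1? NO.
Since the bound 1 is ≥ 1, the union bound is uninformative here; it does NOT by itself certify existence.

38·p = 1 ≈ 1.000; existence NOT certified by the union bound.


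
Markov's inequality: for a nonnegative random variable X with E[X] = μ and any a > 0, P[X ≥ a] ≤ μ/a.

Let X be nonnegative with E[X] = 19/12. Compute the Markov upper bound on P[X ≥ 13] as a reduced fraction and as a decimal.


μ = E[X] = 19/12, a = 13.
Markov: P[X ≥ 13] ≤ μ/a = (19/12)/13 = 19/156.
Numerically: ≈ 0.122.
(Since a = 13 > μ = 1.583, the bound 19/156 is < 1 and informative.)

P[X ≥ 13] ≤ 19/156 ≈ 0.122.


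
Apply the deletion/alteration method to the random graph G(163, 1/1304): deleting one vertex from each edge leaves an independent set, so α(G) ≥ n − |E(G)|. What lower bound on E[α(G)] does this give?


E[|E(G)|] = C(163, 2)·p = 13203 · (1/1304) = 81/8.
E[α(G)] ≥ n − E[|E(G)|] = 163 − 81/8 = 1223/8.
Numerically: ≈ 152.875.
(This is only a lower bound; the true E[α(G)] may be larger.)

E[α(G)] ≥ 1223/8 ≈ 152.875.


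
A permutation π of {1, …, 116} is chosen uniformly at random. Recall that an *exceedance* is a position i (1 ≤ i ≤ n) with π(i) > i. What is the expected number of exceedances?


Write X = Σ_{i=1}^{116} X_i, where X_i = 1_{π(i) > i}.
For each fixed i, π(i) is uniform over {1, …, 116} (marginal of a uniform permutation), so P[π(i) > i] = (n − i)/n. Summing: Σ_{i=1}^{116} (n − i)/n = (0 + 1 + … + 115)/116 = 116(116 − 1)/(2·116) = (116 − 1)/2.
Hence E[X] = Σ_{i=1}^{116} (116 − i)/116 = 115/2 ≈ 57.500000.

E[X] = 115/2 = 57.500000.


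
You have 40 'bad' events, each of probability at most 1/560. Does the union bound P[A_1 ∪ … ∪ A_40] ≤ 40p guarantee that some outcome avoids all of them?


Union bound: P[∪_{i=1}^{40} A_i] ≤ Σ_i P[A_i] ≤ 40·p = 40·(1/560) = 1/14.
Numerically: 1/14 ≈ 0.0714286.
Is 1/14 < 1? YES.
Since P[∪ A_i] ≤ 1/14 < 1, the complement has P[∩ A_i^c] ≥ 1 − 1/14 = 13/14 > 0, so some outcome avoids every A_i.

40·p = 1/14 ≈ 0.0714286; existence CERTIFIED by the union bound.


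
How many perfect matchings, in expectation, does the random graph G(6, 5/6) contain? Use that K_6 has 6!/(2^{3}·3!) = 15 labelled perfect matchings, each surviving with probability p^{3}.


K_6 has 6!/(2^{3}·3!) = 15 labelled perfect matchings.
For each such perfect matching H, let X_H = 1 if all 3 edges of H are present in G. Then P[X_H = 1] = p^{3} = (5/6)^{3} = 125/216.
By linearity: E[X] = Σ_H E[X_H] = 15 · p^{3} = 15 · 125/216 = 625/72.
Numerically: E[X] ≈ 8.68.

E[X] = 15 · (5/6)^{3} = 625/72 ≈ 8.68.


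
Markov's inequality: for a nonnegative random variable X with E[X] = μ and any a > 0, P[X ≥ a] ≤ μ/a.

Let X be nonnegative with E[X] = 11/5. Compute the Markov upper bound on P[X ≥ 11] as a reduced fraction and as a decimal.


μ = E[X] = 11/5, a = 11.
Markov: P[X ≥ 11] ≤ μ/a = (11/5)/11 = 1/5.
Numerically: ≈ 0.2000.
(Since a = 11 > μ = 2.2000, the bound 1/5 is < 1 and informative.)

P[X ≥ 11] ≤ 1/5 ≈ 0.2000.


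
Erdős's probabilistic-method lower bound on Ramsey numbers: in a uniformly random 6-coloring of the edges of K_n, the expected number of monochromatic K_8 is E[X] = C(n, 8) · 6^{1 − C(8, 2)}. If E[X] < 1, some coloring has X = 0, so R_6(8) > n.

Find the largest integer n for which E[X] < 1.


We need C(n, 8) · 6^{1 − 28} < 1, i.e. C(n, 8) < 6^{28 − 1} = 1023490369077469249536.
Check values of n near the boundary:
  n = 1589: C(1589, 8) = 990389025825605844438; 990389025825605844438 < 1023490369077469249536? YES
  n = 1590: C(1590, 8) = 995397314198933813310; 995397314198933813310 < 1023490369077469249536? YES
  n = 1591: C(1591, 8) = 1000427749141189953870; 1000427749141189953870 < 1023490369077469249536? YES
  n = 1592: C(1592, 8) = 1005480414540892933435; 1005480414540892933435 < 1023490369077469249536? YES
  n = 1593: C(1593, 8) = 1010555394551193970323; 1010555394551193970323 < 1023490369077469249536? YES
  n = 1594: C(1594, 8) = 1015652773590544255167; 1015652773590544255167 < 1023490369077469249536? YES
  n = 1595: C(1595, 8) = 1020772636343363633895; 1020772636343363633895 < 1023490369077469249536? YES
  n = 1596: C(1596, 8) = 1025915067760710553965; 1025915067760710553965 < 1023490369077469249536? NO
  n = 1597: C(1597, 8) = 1031080153060953275445; 1031080153060953275445 < 1023490369077469249536? NO
  n = 1598: C(1598, 8) = 1036267977730442348529; 1036267977730442348529 < 1023490369077469249536? NO
The largest n with C(n, 8) < 1023490369077469249536 is n = 1595 (where E[X] = 113419181815929292655/113721152119718805504 ≈ 0.9973). Hence R_6(8) > 1595, i.e. R_6(8) ≥ 1596.

Largest n = 1595; hence R_6(8) > 1595.


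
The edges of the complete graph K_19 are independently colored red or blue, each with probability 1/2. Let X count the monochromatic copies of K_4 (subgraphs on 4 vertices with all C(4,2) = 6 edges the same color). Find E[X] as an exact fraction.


Let X = Σ_S X_S over the C(19, 4) = 3876 subsets S of size 4, where X_S = 1 if the K_4 on S is monochromatic.
For a fixed S, the K_4 on S has C(4, 2) = 6 edges. P[all 6 edges red] = (1/2)^6, and likewise for blue, so P[monochromatic] = 2·(1/2)^6 = 2^{1 − 6} = 1/32.
Summing: E[X] = C(19, 4) · 2^{1 − 6} = 3876 · 1/32 = 969/8.
Numerically: E[X] ≈ 121.125.

E[X] = C(19,4)·2^(1−C(4,2)) = 969/8 ≈ 121.125.


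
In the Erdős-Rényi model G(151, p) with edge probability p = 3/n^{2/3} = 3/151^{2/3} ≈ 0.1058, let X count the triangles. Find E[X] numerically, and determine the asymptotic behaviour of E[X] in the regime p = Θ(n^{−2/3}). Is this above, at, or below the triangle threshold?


Number of potential triangles: C(151, 3) = 562475.
Each occurs with probability p³ ≈ (0.1058)³ ≈ 1.184159e-03.
By linearity: E[X] = C(151, 3)·p³ ≈ 562475 · 1.184159e-03 ≈ 666.0596.
Since α = 2/3 < 1, p = c/n^{2/3} ≫ 1/n is above the triangle threshold p ~ 1/n. Asymptotically E[X] ~ (c³/6)·n^{3(1−α)} = (3³/6)·n^{1} → ∞; triangles are abundant w.h.p.

E[X] ≈ 666.0596; in regime p = Θ(1/n^{2/3}) E[X] diverges (above the triangle threshold p ~ 1/n).


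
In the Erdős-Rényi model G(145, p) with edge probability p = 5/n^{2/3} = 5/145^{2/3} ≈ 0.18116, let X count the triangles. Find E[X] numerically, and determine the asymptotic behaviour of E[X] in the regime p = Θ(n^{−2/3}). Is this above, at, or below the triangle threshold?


Number of potential triangles: C(145, 3) = 497640.
Each occurs with probability p³ ≈ (0.18116)³ ≈ 5.9453032e-03.
By linearity: E[X] = C(145, 3)·p³ ≈ 497640 · 5.9453032e-03 ≈ 2958.62069.
Since α = 2/3 < 1, p = c/n^{2/3} ≫ 1/n is above the triangle threshold p ~ 1/n. Asymptotically E[X] ~ (c³/6)·n^{3(1−α)} = (5³/6)·n^{1} → ∞; triangles are abundant w.h.p.

E[X] ≈ 2958.62069; in regime p = Θ(1/n^{2/3}) E[X] diverges (above the triangle threshold p ~ 1/n).


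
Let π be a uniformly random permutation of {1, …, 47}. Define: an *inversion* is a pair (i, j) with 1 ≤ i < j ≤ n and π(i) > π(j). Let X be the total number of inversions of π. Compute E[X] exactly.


Write X = Σ X_I over the C(47, 2) = 1081 pairs i < j, with X_I the indicator of one inversion.
There are 1081 indicators.
For each fixed pair i < j, the values π(i) and π(j) are two distinct elements of {1, …, 47} in uniformly random order; by symmetry P[π(i) > π(j)] = 1/2.
By linearity: E[X] = 1081 · (1/2) = C(47, 2) · (1/2) = 1081/2 = 1081/2 ≈ 540.500.

E[X] = 1081/2 = 540.500.


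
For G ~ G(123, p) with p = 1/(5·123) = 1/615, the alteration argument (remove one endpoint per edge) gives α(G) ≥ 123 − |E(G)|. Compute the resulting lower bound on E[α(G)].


E[|E(G)|] = C(123, 2)·p = 7503 · (1/615) = 61/5.
E[α(G)] ≥ n − E[|E(G)|] = 123 − 61/5 = 554/5.
Numerically: ≈ 110.800000.
(This is only a lower bound; the true E[α(G)] may be larger.)

E[α(G)] ≥ 554/5 ≈ 110.800000.


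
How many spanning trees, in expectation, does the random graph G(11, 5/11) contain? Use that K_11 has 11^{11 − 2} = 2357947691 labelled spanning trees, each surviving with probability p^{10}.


K_11 has 11^{11 − 2} = 2357947691 labelled spanning trees.
For each such spanning tree H, let X_H = 1 if all 10 edges of H are present in G. Then P[X_H = 1] = p^{10} = (5/11)^{10} = 9765625/25937424601.
By linearity of expectation: E[X] = Σ_H E[X_H] = 2357947691 · p^{10} = 2357947691 · 9765625/25937424601 = 9765625/11.
Numerically: E[X] ≈ 8.8778e+05.

E[X] = 2357947691 · (5/11)^{10} = 9765625/11 ≈ 8.8778e+05.


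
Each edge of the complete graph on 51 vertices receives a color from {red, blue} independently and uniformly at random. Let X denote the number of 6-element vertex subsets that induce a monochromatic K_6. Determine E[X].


Let X = Σ_S X_S over the C(51, 6) = 18009460 subsets S of size 6, where X_S = 1 if the K_6 on S is monochromatic.
For a fixed S, the K_6 on S has C(6, 2) = 15 edges. P[all 15 edges red] = (1/2)^15, and likewise for blue, so P[monochromatic] = 2·(1/2)^15 = 2^{1 − 15} = 1/16384.
Summing: E[X] = C(51, 6) · 2^{1 − 15} = 18009460 · 1/16384 = 4502365/4096.
Numerically: E[X] ≈ 1099.210.

E[X] = C(51,6)·2^(1−C(6,2)) = 4502365/4096 ≈ 1099.210.


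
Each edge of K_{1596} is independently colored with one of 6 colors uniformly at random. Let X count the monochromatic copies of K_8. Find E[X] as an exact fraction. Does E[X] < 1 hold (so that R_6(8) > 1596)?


E[X] = C(1596, 8) · 6^{1 − 28} = 1025915067760710553965 · 6^{−27} = 1025915067760710553965/1023490369077469249536.
As a reduced fraction: E[X] = 37996854361507798295/37907050706572935168 ≈ 1.002369.
Is E[X] < 1? NO.
Since E[X] ≥ 1, the first-moment bound is inconclusive at n = 1596; it does NOT by itself certify R_6(8) > 1596.

E[X] = 37996854361507798295/37907050706572935168 ≈ 1.002369; E[X] ≥ 1; first-moment method inconclusive here.


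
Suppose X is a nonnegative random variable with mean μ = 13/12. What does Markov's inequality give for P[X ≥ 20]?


μ = E[X] = 13/12, a = 20.
Markov: P[X ≥ 20] ≤ μ/a = (13/12)/20 = 13/240.
Numerically: ≈ 0.05417.
(Since a = 20 > μ = 1.08333, the bound 13/240 is < 1 and informative.)

P[X ≥ 20] ≤ 13/240 ≈ 0.05417.


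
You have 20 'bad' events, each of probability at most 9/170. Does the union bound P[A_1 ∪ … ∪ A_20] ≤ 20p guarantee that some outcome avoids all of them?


Union bound: P[∪_{i=1}^{20} A_i] ≤ Σ_i P[A_i] ≤ 20·p = 20·(9/170) = 18/17.
Numerically: 18/17 ≈ 1.0588235.
Is 18/17 < 1? NO.
Since the bound 18/17 is ≥ 1, the union bound is uninformative here; it does NOT by itself certify existence.

20·p = 18/17 ≈ 1.0588235; existence NOT certified by the union bound.


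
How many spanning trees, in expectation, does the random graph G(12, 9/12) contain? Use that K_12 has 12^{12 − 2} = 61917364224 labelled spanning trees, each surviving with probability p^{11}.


K_12 has 12^{12 − 2} = 61917364224 labelled spanning trees.
For each such spanning tree H, let X_H = 1 if all 11 edges of H are present in G. Then P[X_H = 1] = p^{11} = (3/4)^{11} = 177147/4194304.
Summing the indicators: E[X] = Σ_H E[X_H] = 61917364224 · p^{11} = 61917364224 · 177147/4194304 = 10460353203/4.
Numerically: E[X] ≈ 2.62e+09.

E[X] = 61917364224 · (3/4)^{11} = 10460353203/4 ≈ 2.62e+09.


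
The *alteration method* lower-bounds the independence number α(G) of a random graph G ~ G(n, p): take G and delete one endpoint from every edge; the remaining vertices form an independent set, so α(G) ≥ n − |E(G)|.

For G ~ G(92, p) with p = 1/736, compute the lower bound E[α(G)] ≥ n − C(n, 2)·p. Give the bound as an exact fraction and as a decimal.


E[|E(G)|] = C(92, 2)·p = 4186 · (1/736) = 91/16.
E[α(G)] ≥ n − E[|E(G)|] = 92 − 91/16 = 1381/16.
Numerically: ≈ 86.31250.
(This is only a lower bound; the true E[α(G)] may be larger.)

E[α(G)] ≥ 1381/16 ≈ 86.31250.


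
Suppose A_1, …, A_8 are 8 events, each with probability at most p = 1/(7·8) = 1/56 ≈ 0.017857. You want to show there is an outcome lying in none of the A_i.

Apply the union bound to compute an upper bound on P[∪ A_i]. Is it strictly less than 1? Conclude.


Union bound: P[∪_{i=1}^{8} A_i] ≤ Σ_i P[A_i] ≤ 8·p = 8·(1/56) = 1/7.
Numerically: 1/7 ≈ 0.142857.
Is 1/7 < 1? YES.
Since P[∪ A_i] ≤ 1/7 < 1, the complement has P[∩ A_i^c] ≥ 1 − 1/7 = 6/7 > 0, so some outcome avoids every A_i.

8·p = 1/7 ≈ 0.142857; existence CERTIFIED by the union bound.


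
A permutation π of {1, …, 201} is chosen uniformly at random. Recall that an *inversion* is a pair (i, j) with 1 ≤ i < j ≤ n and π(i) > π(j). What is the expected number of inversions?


Write X = Σ X_I over the C(201, 2) = 20100 pairs i < j, with X_I the indicator of one inversion.
There are 20100 indicators.
For each fixed pair i < j, the values π(i) and π(j) are two distinct elements of {1, …, 201} in uniformly random order; by symmetry P[π(i) > π(j)] = 1/2.
By linearity: E[X] = 20100 · (1/2) = C(201, 2) · (1/2) = 20100/2 = 10050 ≈ 10050.000.

E[X] = 10050 = 10050.000.


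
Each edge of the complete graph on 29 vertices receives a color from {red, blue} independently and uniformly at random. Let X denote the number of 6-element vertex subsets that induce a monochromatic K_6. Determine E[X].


Let X = Σ_S X_S over the C(29, 6) = 475020 subsets S of size 6, where X_S = 1 if the K_6 on S is monochromatic.
For a fixed S, the K_6 on S has C(6, 2) = 15 edges. P[all 15 edges red] = (1/2)^15, and likewise for blue, so P[monochromatic] = 2·(1/2)^15 = 2^{1 − 15} = 1/16384.
By linearity: E[X] = C(29, 6) · 2^{1 − 15} = 475020 · 1/16384 = 118755/4096.
Numerically: E[X] ≈ 28.993.

E[X] = C(29,6)·2^(1−C(6,2)) = 118755/4096 ≈ 28.993.


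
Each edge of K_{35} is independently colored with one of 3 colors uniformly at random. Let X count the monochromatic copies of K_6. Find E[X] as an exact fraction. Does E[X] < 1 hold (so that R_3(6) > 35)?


E[X] = C(35, 6) · 3^{1 − 15} = 1623160 · 3^{−14} = 1623160/4782969.
As a reduced fraction: E[X] = 1623160/4782969 ≈ 0.3394.
Is E[X] < 1? YES.
Since E[X] < 1, there exists a 3-coloring of K_{35} with no monochromatic K_6; hence R_3(6) > 35.

E[X] = 1623160/4782969 ≈ 0.3394; E[X] < 1, so R_3(6) > 35.


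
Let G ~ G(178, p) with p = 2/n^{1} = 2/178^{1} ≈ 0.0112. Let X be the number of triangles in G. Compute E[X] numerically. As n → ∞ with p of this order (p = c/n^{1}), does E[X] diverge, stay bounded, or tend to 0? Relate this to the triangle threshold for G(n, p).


Number of potential triangles: C(178, 3) = 924176.
Each occurs with probability p³ ≈ (0.0112)³ ≈ 1.41850e-06.
By linearity: E[X] = C(178, 3)·p³ ≈ 924176 · 1.41850e-06 ≈ 1.311.
Here α = 1, so p = 2/n is exactly at the triangle threshold p ~ 1/n. Asymptotically E[X] → c³/6 = 2³/6 = 4/3 ≈ 1.333, a bounded constant. In this regime the triangle count is asymptotically Poisson(c³/6).

E[X] ≈ 1.311; in regime p = Θ(1/n^{1}) E[X] stays bounded (at the triangle threshold p ~ 1/n).


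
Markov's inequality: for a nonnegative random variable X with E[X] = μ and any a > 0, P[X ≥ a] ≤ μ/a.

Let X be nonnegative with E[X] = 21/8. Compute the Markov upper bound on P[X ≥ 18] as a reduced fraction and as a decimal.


μ = E[X] = 21/8, a = 18.
Markov: P[X ≥ 18] ≤ μ/a = (21/8)/18 = 7/48.
Numerically: ≈ 0.145833.
(Since a = 18 > μ = 2.625000, the bound 7/48 is < 1 and informative.)

P[X ≥ 18] ≤ 7/48 ≈ 0.145833.


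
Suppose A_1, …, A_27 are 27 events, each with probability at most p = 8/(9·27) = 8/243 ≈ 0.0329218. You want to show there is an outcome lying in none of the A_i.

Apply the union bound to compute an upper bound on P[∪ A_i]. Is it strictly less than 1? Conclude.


Union bound: P[∪_{i=1}^{27} A_i] ≤ Σ_i P[A_i] ≤ 27·p = 27·(8/243) = 8/9.
Numerically: 8/9 ≈ 0.8888889.
Is 8/9 < 1? YES.
Since P[∪ A_i] ≤ 8/9 < 1, the complement has P[∩ A_i^c] ≥ 1 − 8/9 = 1/9 > 0, so some outcome avoids every A_i.

27·p = 8/9 ≈ 0.8888889; existence CERTIFIED by the union bound.


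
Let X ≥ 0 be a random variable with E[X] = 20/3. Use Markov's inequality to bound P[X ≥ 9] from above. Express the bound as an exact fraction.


μ = E[X] = 20/3, a = 9.
Markov: P[X ≥ 9] ≤ μ/a = (20/3)/9 = 20/27.
Numerically: ≈ 0.740741.
(Since a = 9 > μ = 6.666667, the bound 20/27 is < 1 and informative.)

P[X ≥ 9] ≤ 20/27 ≈ 0.740741.


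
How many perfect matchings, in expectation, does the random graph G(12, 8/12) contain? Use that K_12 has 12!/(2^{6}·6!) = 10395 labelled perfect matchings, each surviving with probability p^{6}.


K_12 has 12!/(2^{6}·6!) = 10395 labelled perfect matchings.
For each such perfect matching H, let X_H = 1 if all 6 edges of H are present in G. Then P[X_H = 1] = p^{6} = (2/3)^{6} = 64/729.
By linearity of expectation: E[X] = Σ_H E[X_H] = 10395 · p^{6} = 10395 · 64/729 = 24640/27.
Numerically: E[X] ≈ 912.6.

E[X] = 10395 · (2/3)^{6} = 24640/27 ≈ 912.6.


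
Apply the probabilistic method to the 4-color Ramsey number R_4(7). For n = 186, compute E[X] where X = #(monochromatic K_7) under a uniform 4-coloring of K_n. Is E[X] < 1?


E[X] = C(186, 7) · 4^{1 − 21} = 1363155866280 · 4^{−20} = 1363155866280/1099511627776.
As a reduced fraction: E[X] = 170394483285/137438953472 ≈ 1.2397830.
Is E[X] < 1? NO.
Since E[X] ≥ 1, the first-moment bound is inconclusive at n = 186; it does NOT by itself certify R_4(7) > 186.

E[X] = 170394483285/137438953472 ≈ 1.2397830; E[X] ≥ 1; first-moment method inconclusive here.


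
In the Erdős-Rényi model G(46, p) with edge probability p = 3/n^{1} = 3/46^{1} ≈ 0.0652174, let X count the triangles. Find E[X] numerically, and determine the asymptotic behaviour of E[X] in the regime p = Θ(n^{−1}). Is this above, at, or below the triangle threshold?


Number of potential triangles: C(46, 3) = 15180.
Each occurs with probability p³ ≈ (0.0652174)³ ≈ 2.77389661e-04.
By linearity: E[X] = C(46, 3)·p³ ≈ 15180 · 2.77389661e-04 ≈ 4.210775.
Here α = 1, so p = 3/n is exactly at the triangle threshold p ~ 1/n. Asymptotically E[X] → c³/6 = 3³/6 = 9/2 ≈ 4.500000, a bounded constant. In this regime the triangle count is asymptotically Poisson(c³/6).

E[X] ≈ 4.210775; in regime p = Θ(1/n^{1}) E[X] stays bounded (at the triangle threshold p ~ 1/n).


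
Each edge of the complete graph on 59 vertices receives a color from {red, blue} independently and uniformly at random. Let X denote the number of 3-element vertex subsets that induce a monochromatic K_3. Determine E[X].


Let X = Σ_S X_S over the C(59, 3) = 32509 subsets S of size 3, where X_S = 1 if the K_3 on S is monochromatic.
For a fixed S, the K_3 on S has C(3, 2) = 3 edges. P[all 3 edges red] = (1/2)^3, and likewise for blue, so P[monochromatic] = 2·(1/2)^3 = 2^{1 − 3} = 1/4.
Summing: E[X] = C(59, 3) · 2^{1 − 3} = 32509 · 1/4 = 32509/4.
Numerically: E[X] ≈ 8127.2500.

E[X] = C(59,3)·2^(1−C(3,2)) = 32509/4 ≈ 8127.2500.


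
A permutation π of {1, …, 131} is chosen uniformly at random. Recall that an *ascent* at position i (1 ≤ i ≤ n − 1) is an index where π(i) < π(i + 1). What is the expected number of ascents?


Write X = Σ X_I over i = 1, …, 130, with X_I the indicator of one ascent.
There are 130 indicators.
For each fixed i, the pair (π(i), π(i+1)) is a uniformly random ordered pair of distinct values from {1, …, 131}; by symmetry P[π(i) < π(i+1)] = 1/2.
By linearity: E[X] = 130 · (1/2) = (131 − 1) · (1/2) = 65 ≈ 65.00000.

E[X] = 65 = 65.00000.


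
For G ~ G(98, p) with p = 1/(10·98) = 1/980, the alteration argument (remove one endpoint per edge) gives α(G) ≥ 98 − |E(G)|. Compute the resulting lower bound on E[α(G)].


E[|E(G)|] = C(98, 2)·p = 4753 · (1/980) = 97/20.
E[α(G)] ≥ n − E[|E(G)|] = 98 − 97/20 = 1863/20.
Numerically: ≈ 93.15000.
(This is only a lower bound; the true E[α(G)] may be larger.)

E[α(G)] ≥ 1863/20 ≈ 93.15000.


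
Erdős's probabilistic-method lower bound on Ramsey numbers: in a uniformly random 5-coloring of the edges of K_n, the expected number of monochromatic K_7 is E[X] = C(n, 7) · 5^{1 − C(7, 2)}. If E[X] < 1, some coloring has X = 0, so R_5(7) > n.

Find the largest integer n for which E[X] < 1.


We need C(n, 7) · 5^{1 − 21} < 1, i.e. C(n, 7) < 5^{21 − 1} = 95367431640625.
Check values of n near the boundary:
  n = 337: C(337, 7) = 91989916924632; 91989916924632 < 95367431640625? YES
  n = 338: C(338, 7) = 93935323022736; 93935323022736 < 95367431640625? YES
  n = 339: C(339, 7) = 95915887062372; 95915887062372 < 95367431640625? NO
  n = 340: C(340, 7) = 97932136940560; 97932136940560 < 95367431640625? NO
  n = 341: C(341, 7) = 99984606876440; 99984606876440 < 95367431640625? NO
The largest n with C(n, 7) < 95367431640625 is n = 338 (where E[X] = 93935323022736/95367431640625 ≈ 0.9850). Hence R_5(7) > 338, i.e. R_5(7) ≥ 339.

Largest n = 338; hence R_5(7) > 338.


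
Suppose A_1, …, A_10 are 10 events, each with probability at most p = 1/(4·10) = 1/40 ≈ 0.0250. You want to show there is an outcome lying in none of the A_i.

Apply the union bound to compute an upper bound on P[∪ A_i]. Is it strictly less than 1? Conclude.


Union bound: P[∪_{i=1}^{10} A_i] ≤ Σ_i P[A_i] ≤ 10·p = 10·(1/40) = 1/4.
Numerically: 1/4 ≈ 0.2500.
Is 1/4 < 1? YES.
Since P[∪ A_i] ≤ 1/4 < 1, the complement has P[∩ A_i^c] ≥ 1 − 1/4 = 3/4 > 0, so some outcome avoids every A_i.

10·p = 1/4 ≈ 0.2500; existence CERTIFIED by the union bound.


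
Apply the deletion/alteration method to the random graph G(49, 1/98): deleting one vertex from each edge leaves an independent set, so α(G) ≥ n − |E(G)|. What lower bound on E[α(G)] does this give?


E[|E(G)|] = C(49, 2)·p = 1176 · (1/98) = 12.
E[α(G)] ≥ n − E[|E(G)|] = 49 − 12 = 37.
Numerically: ≈ 37.00000.
(This is only a lower bound; the true E[α(G)] may be larger.)

E[α(G)] ≥ 37 ≈ 37.00000.


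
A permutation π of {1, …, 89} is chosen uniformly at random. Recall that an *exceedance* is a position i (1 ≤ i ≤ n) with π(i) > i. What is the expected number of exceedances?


Write X = Σ_{i=1}^{89} X_i, where X_i = 1_{π(i) > i}.
For each fixed i, π(i) is uniform over {1, …, 89} (marginal of a uniform permutation), so P[π(i) > i] = (n − i)/n. Summing: Σ_{i=1}^{89} (n − i)/n = (0 + 1 + … + 88)/89 = 89(89 − 1)/(2·89) = (89 − 1)/2.
Hence E[X] = Σ_{i=1}^{89} (89 − i)/89 = 44 ≈ 44.000000.

E[X] = 44 = 44.000000.


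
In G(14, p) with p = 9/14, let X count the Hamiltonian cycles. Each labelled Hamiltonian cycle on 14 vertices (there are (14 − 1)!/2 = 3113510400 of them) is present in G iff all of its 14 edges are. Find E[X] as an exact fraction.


K_14 has (14 − 1)!/2 = 3113510400 labelled Hamiltonian cycles.
For each such Hamiltonian cycle H, let X_H = 1 if all 14 edges of H are present in G. Then P[X_H = 1] = p^{14} = (9/14)^{14} = 22876792454961/11112006825558016.
Summing the indicators: E[X] = Σ_H E[X_H] = 3113510400 · p^{14} = 3113510400 · 22876792454961/11112006825558016 = 19873641525435994725/3100448333024.
Numerically: E[X] ≈ 6.41e+06.

E[X] = 3113510400 · (9/14)^{14} = 19873641525435994725/3100448333024 ≈ 6.41e+06.


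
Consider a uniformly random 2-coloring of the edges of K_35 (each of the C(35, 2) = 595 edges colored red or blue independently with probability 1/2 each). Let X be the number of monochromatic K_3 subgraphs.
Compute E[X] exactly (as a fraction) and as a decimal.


Let X = Σ_S X_S over the C(35, 3) = 6545 subsets S of size 3, where X_S = 1 if the K_3 on S is monochromatic.
For a fixed S, the K_3 on S has C(3, 2) = 3 edges. P[all 3 edges red] = (1/2)^3, and likewise for blue, so P[monochromatic] = 2·(1/2)^3 = 2^{1 − 3} = 1/4.
By linearity: E[X] = C(35, 3) · 2^{1 − 3} = 6545 · 1/4 = 6545/4.
Numerically: E[X] ≈ 1636.25000.

E[X] = C(35,3)·2^(1−C(3,2)) = 6545/4 ≈ 1636.25000.


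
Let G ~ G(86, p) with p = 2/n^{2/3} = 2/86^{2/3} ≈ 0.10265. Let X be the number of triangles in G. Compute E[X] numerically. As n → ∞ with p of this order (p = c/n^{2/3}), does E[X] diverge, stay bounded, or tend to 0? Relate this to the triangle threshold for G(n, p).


Number of potential triangles: C(86, 3) = 102340.
Each occurs with probability p³ ≈ (0.10265)³ ≈ 1.0816658e-03.
By linearity: E[X] = C(86, 3)·p³ ≈ 102340 · 1.0816658e-03 ≈ 110.69767.
Since α = 2/3 < 1, p = c/n^{2/3} ≫ 1/n is above the triangle threshold p ~ 1/n. Asymptotically E[X] ~ (c³/6)·n^{3(1−α)} = (2³/6)·n^{1} → ∞; triangles are abundant w.h.p.

E[X] ≈ 110.69767; in regime p = Θ(1/n^{2/3}) E[X] diverges (above the triangle threshold p ~ 1/n).


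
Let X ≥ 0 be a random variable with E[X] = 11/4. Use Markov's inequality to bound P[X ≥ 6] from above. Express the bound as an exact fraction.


μ = E[X] = 11/4, a = 6.
Markov: P[X ≥ 6] ≤ μ/a = (11/4)/6 = 11/24.
Numerically: ≈ 0.45833.
(Since a = 6 > μ = 2.75000, the bound 11/24 is < 1 and informative.)

P[X ≥ 6] ≤ 11/24 ≈ 0.45833.


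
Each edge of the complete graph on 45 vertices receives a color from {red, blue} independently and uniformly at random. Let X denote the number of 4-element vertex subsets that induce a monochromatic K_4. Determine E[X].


Let X = Σ_S X_S over the C(45, 4) = 148995 subsets S of size 4, where X_S = 1 if the K_4 on S is monochromatic.
For a fixed S, the K_4 on S has C(4, 2) = 6 edges. P[all 6 edges red] = (1/2)^6, and likewise for blue, so P[monochromatic] = 2·(1/2)^6 = 2^{1 − 6} = 1/32.
By linearity of expectation: E[X] = C(45, 4) · 2^{1 − 6} = 148995 · 1/32 = 148995/32.
Numerically: E[X] ≈ 4656.0938.

E[X] = C(45,4)·2^(1−C(4,2)) = 148995/32 ≈ 4656.0938.


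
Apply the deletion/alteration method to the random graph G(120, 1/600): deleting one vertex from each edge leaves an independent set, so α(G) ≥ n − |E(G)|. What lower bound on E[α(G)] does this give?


E[|E(G)|] = C(120, 2)·p = 7140 · (1/600) = 119/10.
E[α(G)] ≥ n − E[|E(G)|] = 120 − 119/10 = 1081/10.
Numerically: ≈ 108.100.
(This is only a lower bound; the true E[α(G)] may be larger.)

E[α(G)] ≥ 1081/10 ≈ 108.100.


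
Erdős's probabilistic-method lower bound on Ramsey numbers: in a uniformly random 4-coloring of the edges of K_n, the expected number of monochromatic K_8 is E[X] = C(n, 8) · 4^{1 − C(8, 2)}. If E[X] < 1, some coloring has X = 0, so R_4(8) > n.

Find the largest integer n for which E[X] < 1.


We need C(n, 8) · 4^{1 − 28} < 1, i.e. C(n, 8) < 4^{28 − 1} = 18014398509481984.
Check values of n near the boundary:
  n = 404: C(404, 8) = 16415071523485570; 16415071523485570 < 18014398509481984? YES
  n = 405: C(405, 8) = 16745853821188050; 16745853821188050 < 18014398509481984? YES
  n = 406: C(406, 8) = 17082453897995850; 17082453897995850 < 18014398509481984? YES
  n = 407: C(407, 8) = 17424959239309050; 17424959239309050 < 18014398509481984? YES
  n = 408: C(408, 8) = 17773458424095231; 17773458424095231 < 18014398509481984? YES
  n = 409: C(409, 8) = 18128041135797879; 18128041135797879 < 18014398509481984? NO
  n = 410: C(410, 8) = 18488798173326195; 18488798173326195 < 18014398509481984? NO
The largest n with C(n, 8) < 18014398509481984 is n = 408 (where E[X] = 17773458424095231/18014398509481984 ≈ 0.987). Hence R_4(8) > 408, i.e. R_4(8) ≥ 409.

Largest n = 408; hence R_4(8) > 408.


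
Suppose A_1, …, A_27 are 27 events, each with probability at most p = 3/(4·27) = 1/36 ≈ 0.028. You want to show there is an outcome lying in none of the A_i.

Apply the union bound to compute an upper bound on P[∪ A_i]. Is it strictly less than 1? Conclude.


Union bound: P[∪_{i=1}^{27} A_i] ≤ Σ_i P[A_i] ≤ 27·p = 27·(1/36) = 3/4.
Numerically: 3/4 ≈ 0.750.
Is 3/4 < 1? YES.
Since P[∪ A_i] ≤ 3/4 < 1, the complement has P[∩ A_i^c] ≥ 1 − 3/4 = 1/4 > 0, so some outcome avoids every A_i.

27·p = 3/4 ≈ 0.750; existence CERTIFIED by the union bound.


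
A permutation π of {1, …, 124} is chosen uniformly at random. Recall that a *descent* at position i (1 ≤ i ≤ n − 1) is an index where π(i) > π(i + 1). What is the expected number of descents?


Write X = Σ X_I over i = 1, …, 123, with X_I the indicator of one descent.
There are 123 indicators.
For each fixed i, the pair (π(i), π(i+1)) is a uniformly random ordered pair of distinct values from {1, …, 124}; by symmetry P[π(i) > π(i+1)] = 1/2.
By linearity: E[X] = 123 · (1/2) = (124 − 1) · (1/2) = 123/2 ≈ 61.500000.

E[X] = 123/2 = 61.500000.


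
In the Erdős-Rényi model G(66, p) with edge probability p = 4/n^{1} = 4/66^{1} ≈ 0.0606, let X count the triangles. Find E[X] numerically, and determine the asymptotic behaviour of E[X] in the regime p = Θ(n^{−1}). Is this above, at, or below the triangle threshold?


Number of potential triangles: C(66, 3) = 45760.
Each occurs with probability p³ ≈ (0.0606)³ ≈ 2.22612e-04.
By linearity: E[X] = C(66, 3)·p³ ≈ 45760 · 2.22612e-04 ≈ 10.187.
Here α = 1, so p = 4/n is exactly at the triangle threshold p ~ 1/n. Asymptotically E[X] → c³/6 = 4³/6 = 32/3 ≈ 10.667, a bounded constant. In this regime the triangle count is asymptotically Poisson(c³/6).

E[X] ≈ 10.187; in regime p = Θ(1/n^{1}) E[X] stays bounded (at the triangle threshold p ~ 1/n).
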